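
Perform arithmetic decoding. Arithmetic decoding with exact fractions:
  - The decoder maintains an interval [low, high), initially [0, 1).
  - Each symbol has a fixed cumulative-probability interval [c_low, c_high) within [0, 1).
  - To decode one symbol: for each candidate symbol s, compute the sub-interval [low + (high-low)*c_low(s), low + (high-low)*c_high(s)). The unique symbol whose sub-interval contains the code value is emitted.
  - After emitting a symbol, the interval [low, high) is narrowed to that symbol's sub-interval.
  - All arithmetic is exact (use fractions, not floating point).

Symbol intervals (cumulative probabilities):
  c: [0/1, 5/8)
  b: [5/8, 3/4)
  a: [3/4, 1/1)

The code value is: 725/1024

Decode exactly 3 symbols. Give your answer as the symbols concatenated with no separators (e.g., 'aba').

Step 1: interval [0/1, 1/1), width = 1/1 - 0/1 = 1/1
  'c': [0/1 + 1/1*0/1, 0/1 + 1/1*5/8) = [0/1, 5/8)
  'b': [0/1 + 1/1*5/8, 0/1 + 1/1*3/4) = [5/8, 3/4) <- contains code 725/1024
  'a': [0/1 + 1/1*3/4, 0/1 + 1/1*1/1) = [3/4, 1/1)
  emit 'b', narrow to [5/8, 3/4)
Step 2: interval [5/8, 3/4), width = 3/4 - 5/8 = 1/8
  'c': [5/8 + 1/8*0/1, 5/8 + 1/8*5/8) = [5/8, 45/64)
  'b': [5/8 + 1/8*5/8, 5/8 + 1/8*3/4) = [45/64, 23/32) <- contains code 725/1024
  'a': [5/8 + 1/8*3/4, 5/8 + 1/8*1/1) = [23/32, 3/4)
  emit 'b', narrow to [45/64, 23/32)
Step 3: interval [45/64, 23/32), width = 23/32 - 45/64 = 1/64
  'c': [45/64 + 1/64*0/1, 45/64 + 1/64*5/8) = [45/64, 365/512) <- contains code 725/1024
  'b': [45/64 + 1/64*5/8, 45/64 + 1/64*3/4) = [365/512, 183/256)
  'a': [45/64 + 1/64*3/4, 45/64 + 1/64*1/1) = [183/256, 23/32)
  emit 'c', narrow to [45/64, 365/512)

Answer: bbc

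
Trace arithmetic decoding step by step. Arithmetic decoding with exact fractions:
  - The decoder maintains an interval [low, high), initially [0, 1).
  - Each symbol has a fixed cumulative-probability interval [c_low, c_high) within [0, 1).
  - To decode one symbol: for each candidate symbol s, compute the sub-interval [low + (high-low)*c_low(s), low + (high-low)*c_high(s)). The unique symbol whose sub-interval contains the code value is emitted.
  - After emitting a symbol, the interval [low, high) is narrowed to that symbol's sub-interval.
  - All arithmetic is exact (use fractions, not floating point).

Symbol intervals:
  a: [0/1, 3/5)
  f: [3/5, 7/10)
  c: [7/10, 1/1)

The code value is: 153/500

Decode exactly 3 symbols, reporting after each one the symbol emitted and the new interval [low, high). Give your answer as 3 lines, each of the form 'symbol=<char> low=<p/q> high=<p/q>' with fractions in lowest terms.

Step 1: interval [0/1, 1/1), width = 1/1 - 0/1 = 1/1
  'a': [0/1 + 1/1*0/1, 0/1 + 1/1*3/5) = [0/1, 3/5) <- contains code 153/500
  'f': [0/1 + 1/1*3/5, 0/1 + 1/1*7/10) = [3/5, 7/10)
  'c': [0/1 + 1/1*7/10, 0/1 + 1/1*1/1) = [7/10, 1/1)
  emit 'a', narrow to [0/1, 3/5)
Step 2: interval [0/1, 3/5), width = 3/5 - 0/1 = 3/5
  'a': [0/1 + 3/5*0/1, 0/1 + 3/5*3/5) = [0/1, 9/25) <- contains code 153/500
  'f': [0/1 + 3/5*3/5, 0/1 + 3/5*7/10) = [9/25, 21/50)
  'c': [0/1 + 3/5*7/10, 0/1 + 3/5*1/1) = [21/50, 3/5)
  emit 'a', narrow to [0/1, 9/25)
Step 3: interval [0/1, 9/25), width = 9/25 - 0/1 = 9/25
  'a': [0/1 + 9/25*0/1, 0/1 + 9/25*3/5) = [0/1, 27/125)
  'f': [0/1 + 9/25*3/5, 0/1 + 9/25*7/10) = [27/125, 63/250)
  'c': [0/1 + 9/25*7/10, 0/1 + 9/25*1/1) = [63/250, 9/25) <- contains code 153/500
  emit 'c', narrow to [63/250, 9/25)

Answer: symbol=a low=0/1 high=3/5
symbol=a low=0/1 high=9/25
symbol=c low=63/250 high=9/25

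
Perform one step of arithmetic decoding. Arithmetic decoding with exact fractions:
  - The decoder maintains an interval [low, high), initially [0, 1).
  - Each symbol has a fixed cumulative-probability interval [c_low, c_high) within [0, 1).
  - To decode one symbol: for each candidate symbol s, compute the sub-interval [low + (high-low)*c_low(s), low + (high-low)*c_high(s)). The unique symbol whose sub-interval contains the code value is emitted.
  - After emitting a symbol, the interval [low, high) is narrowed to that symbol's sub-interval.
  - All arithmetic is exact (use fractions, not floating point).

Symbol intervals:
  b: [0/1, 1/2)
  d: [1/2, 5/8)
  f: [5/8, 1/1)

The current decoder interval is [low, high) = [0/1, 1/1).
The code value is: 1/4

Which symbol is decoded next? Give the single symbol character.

Answer: b

Derivation:
Interval width = high − low = 1/1 − 0/1 = 1/1
Scaled code = (code − low) / width = (1/4 − 0/1) / 1/1 = 1/4
  b: [0/1, 1/2) ← scaled code falls here ✓
  d: [1/2, 5/8) 
  f: [5/8, 1/1) 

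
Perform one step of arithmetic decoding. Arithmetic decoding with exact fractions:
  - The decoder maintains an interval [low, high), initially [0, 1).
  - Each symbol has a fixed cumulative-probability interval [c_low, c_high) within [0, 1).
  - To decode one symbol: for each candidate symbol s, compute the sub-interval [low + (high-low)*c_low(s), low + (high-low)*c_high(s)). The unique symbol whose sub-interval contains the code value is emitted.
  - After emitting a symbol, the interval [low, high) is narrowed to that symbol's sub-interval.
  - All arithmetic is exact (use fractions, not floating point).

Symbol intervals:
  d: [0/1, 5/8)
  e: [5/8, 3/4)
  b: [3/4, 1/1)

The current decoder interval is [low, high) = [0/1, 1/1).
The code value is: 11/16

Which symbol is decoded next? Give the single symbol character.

Interval width = high − low = 1/1 − 0/1 = 1/1
Scaled code = (code − low) / width = (11/16 − 0/1) / 1/1 = 11/16
  d: [0/1, 5/8) 
  e: [5/8, 3/4) ← scaled code falls here ✓
  b: [3/4, 1/1) 

Answer: e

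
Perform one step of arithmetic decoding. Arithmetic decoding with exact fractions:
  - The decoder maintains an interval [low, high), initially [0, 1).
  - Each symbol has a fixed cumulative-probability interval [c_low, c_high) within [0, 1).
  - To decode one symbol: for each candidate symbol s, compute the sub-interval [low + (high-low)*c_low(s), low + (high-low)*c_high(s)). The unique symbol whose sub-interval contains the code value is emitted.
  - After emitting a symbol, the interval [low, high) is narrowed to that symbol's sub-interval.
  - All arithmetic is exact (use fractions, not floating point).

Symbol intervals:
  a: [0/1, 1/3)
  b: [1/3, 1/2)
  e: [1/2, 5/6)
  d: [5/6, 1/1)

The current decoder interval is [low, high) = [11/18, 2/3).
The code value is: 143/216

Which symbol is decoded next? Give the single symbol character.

Answer: d

Derivation:
Interval width = high − low = 2/3 − 11/18 = 1/18
Scaled code = (code − low) / width = (143/216 − 11/18) / 1/18 = 11/12
  a: [0/1, 1/3) 
  b: [1/3, 1/2) 
  e: [1/2, 5/6) 
  d: [5/6, 1/1) ← scaled code falls here ✓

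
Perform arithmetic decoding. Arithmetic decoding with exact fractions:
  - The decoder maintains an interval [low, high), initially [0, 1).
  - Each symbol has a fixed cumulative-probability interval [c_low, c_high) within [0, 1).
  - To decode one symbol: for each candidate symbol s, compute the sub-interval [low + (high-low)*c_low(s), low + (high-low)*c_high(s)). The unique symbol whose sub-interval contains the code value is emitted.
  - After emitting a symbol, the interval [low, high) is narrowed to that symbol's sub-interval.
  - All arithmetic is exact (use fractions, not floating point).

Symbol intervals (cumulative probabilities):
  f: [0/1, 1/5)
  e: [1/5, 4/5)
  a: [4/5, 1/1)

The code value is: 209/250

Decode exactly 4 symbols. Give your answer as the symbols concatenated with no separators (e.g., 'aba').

Answer: afae

Derivation:
Step 1: interval [0/1, 1/1), width = 1/1 - 0/1 = 1/1
  'f': [0/1 + 1/1*0/1, 0/1 + 1/1*1/5) = [0/1, 1/5)
  'e': [0/1 + 1/1*1/5, 0/1 + 1/1*4/5) = [1/5, 4/5)
  'a': [0/1 + 1/1*4/5, 0/1 + 1/1*1/1) = [4/5, 1/1) <- contains code 209/250
  emit 'a', narrow to [4/5, 1/1)
Step 2: interval [4/5, 1/1), width = 1/1 - 4/5 = 1/5
  'f': [4/5 + 1/5*0/1, 4/5 + 1/5*1/5) = [4/5, 21/25) <- contains code 209/250
  'e': [4/5 + 1/5*1/5, 4/5 + 1/5*4/5) = [21/25, 24/25)
  'a': [4/5 + 1/5*4/5, 4/5 + 1/5*1/1) = [24/25, 1/1)
  emit 'f', narrow to [4/5, 21/25)
Step 3: interval [4/5, 21/25), width = 21/25 - 4/5 = 1/25
  'f': [4/5 + 1/25*0/1, 4/5 + 1/25*1/5) = [4/5, 101/125)
  'e': [4/5 + 1/25*1/5, 4/5 + 1/25*4/5) = [101/125, 104/125)
  'a': [4/5 + 1/25*4/5, 4/5 + 1/25*1/1) = [104/125, 21/25) <- contains code 209/250
  emit 'a', narrow to [104/125, 21/25)
Step 4: interval [104/125, 21/25), width = 21/25 - 104/125 = 1/125
  'f': [104/125 + 1/125*0/1, 104/125 + 1/125*1/5) = [104/125, 521/625)
  'e': [104/125 + 1/125*1/5, 104/125 + 1/125*4/5) = [521/625, 524/625) <- contains code 209/250
  'a': [104/125 + 1/125*4/5, 104/125 + 1/125*1/1) = [524/625, 21/25)
  emit 'e', narrow to [521/625, 524/625)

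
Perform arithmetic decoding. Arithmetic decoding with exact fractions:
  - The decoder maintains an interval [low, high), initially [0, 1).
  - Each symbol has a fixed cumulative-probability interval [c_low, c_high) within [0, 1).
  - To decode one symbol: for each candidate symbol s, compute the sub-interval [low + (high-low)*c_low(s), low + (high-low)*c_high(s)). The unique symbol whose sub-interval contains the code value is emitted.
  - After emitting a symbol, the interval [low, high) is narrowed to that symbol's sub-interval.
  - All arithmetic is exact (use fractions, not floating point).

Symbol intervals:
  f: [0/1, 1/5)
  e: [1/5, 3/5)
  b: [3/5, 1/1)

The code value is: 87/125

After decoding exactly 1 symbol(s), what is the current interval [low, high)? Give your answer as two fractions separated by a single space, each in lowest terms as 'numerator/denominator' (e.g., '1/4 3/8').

Answer: 3/5 1/1

Derivation:
Step 1: interval [0/1, 1/1), width = 1/1 - 0/1 = 1/1
  'f': [0/1 + 1/1*0/1, 0/1 + 1/1*1/5) = [0/1, 1/5)
  'e': [0/1 + 1/1*1/5, 0/1 + 1/1*3/5) = [1/5, 3/5)
  'b': [0/1 + 1/1*3/5, 0/1 + 1/1*1/1) = [3/5, 1/1) <- contains code 87/125
  emit 'b', narrow to [3/5, 1/1)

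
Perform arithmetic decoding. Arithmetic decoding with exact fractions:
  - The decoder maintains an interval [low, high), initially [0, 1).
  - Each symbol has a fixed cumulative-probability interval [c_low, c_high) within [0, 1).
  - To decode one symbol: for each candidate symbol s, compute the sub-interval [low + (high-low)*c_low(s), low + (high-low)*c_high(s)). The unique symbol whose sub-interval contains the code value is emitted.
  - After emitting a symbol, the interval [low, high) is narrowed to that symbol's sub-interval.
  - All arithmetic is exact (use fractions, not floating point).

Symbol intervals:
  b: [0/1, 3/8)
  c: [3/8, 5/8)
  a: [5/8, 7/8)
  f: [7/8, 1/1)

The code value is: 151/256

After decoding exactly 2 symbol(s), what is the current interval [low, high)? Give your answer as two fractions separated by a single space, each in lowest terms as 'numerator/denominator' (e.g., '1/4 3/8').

Step 1: interval [0/1, 1/1), width = 1/1 - 0/1 = 1/1
  'b': [0/1 + 1/1*0/1, 0/1 + 1/1*3/8) = [0/1, 3/8)
  'c': [0/1 + 1/1*3/8, 0/1 + 1/1*5/8) = [3/8, 5/8) <- contains code 151/256
  'a': [0/1 + 1/1*5/8, 0/1 + 1/1*7/8) = [5/8, 7/8)
  'f': [0/1 + 1/1*7/8, 0/1 + 1/1*1/1) = [7/8, 1/1)
  emit 'c', narrow to [3/8, 5/8)
Step 2: interval [3/8, 5/8), width = 5/8 - 3/8 = 1/4
  'b': [3/8 + 1/4*0/1, 3/8 + 1/4*3/8) = [3/8, 15/32)
  'c': [3/8 + 1/4*3/8, 3/8 + 1/4*5/8) = [15/32, 17/32)
  'a': [3/8 + 1/4*5/8, 3/8 + 1/4*7/8) = [17/32, 19/32) <- contains code 151/256
  'f': [3/8 + 1/4*7/8, 3/8 + 1/4*1/1) = [19/32, 5/8)
  emit 'a', narrow to [17/32, 19/32)

Answer: 17/32 19/32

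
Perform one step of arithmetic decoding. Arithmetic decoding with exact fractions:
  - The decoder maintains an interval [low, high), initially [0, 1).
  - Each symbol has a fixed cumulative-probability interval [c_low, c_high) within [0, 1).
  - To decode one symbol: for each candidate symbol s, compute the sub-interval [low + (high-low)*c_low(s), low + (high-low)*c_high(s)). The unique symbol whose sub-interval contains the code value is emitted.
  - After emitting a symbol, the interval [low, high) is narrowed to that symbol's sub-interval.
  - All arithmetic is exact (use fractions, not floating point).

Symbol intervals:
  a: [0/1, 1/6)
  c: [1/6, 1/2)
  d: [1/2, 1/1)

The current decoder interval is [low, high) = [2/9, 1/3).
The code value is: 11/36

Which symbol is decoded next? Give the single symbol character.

Interval width = high − low = 1/3 − 2/9 = 1/9
Scaled code = (code − low) / width = (11/36 − 2/9) / 1/9 = 3/4
  a: [0/1, 1/6) 
  c: [1/6, 1/2) 
  d: [1/2, 1/1) ← scaled code falls here ✓

Answer: d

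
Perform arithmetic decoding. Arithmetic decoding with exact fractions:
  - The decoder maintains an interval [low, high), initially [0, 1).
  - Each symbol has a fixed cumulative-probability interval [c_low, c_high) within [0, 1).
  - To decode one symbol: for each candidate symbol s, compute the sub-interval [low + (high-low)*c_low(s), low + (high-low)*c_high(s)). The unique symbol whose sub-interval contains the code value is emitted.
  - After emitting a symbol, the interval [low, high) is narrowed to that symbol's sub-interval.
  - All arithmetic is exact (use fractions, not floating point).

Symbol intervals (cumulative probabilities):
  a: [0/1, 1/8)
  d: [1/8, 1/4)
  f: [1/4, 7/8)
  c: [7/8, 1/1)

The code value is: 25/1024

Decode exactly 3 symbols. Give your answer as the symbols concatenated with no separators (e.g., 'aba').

Answer: adf

Derivation:
Step 1: interval [0/1, 1/1), width = 1/1 - 0/1 = 1/1
  'a': [0/1 + 1/1*0/1, 0/1 + 1/1*1/8) = [0/1, 1/8) <- contains code 25/1024
  'd': [0/1 + 1/1*1/8, 0/1 + 1/1*1/4) = [1/8, 1/4)
  'f': [0/1 + 1/1*1/4, 0/1 + 1/1*7/8) = [1/4, 7/8)
  'c': [0/1 + 1/1*7/8, 0/1 + 1/1*1/1) = [7/8, 1/1)
  emit 'a', narrow to [0/1, 1/8)
Step 2: interval [0/1, 1/8), width = 1/8 - 0/1 = 1/8
  'a': [0/1 + 1/8*0/1, 0/1 + 1/8*1/8) = [0/1, 1/64)
  'd': [0/1 + 1/8*1/8, 0/1 + 1/8*1/4) = [1/64, 1/32) <- contains code 25/1024
  'f': [0/1 + 1/8*1/4, 0/1 + 1/8*7/8) = [1/32, 7/64)
  'c': [0/1 + 1/8*7/8, 0/1 + 1/8*1/1) = [7/64, 1/8)
  emit 'd', narrow to [1/64, 1/32)
Step 3: interval [1/64, 1/32), width = 1/32 - 1/64 = 1/64
  'a': [1/64 + 1/64*0/1, 1/64 + 1/64*1/8) = [1/64, 9/512)
  'd': [1/64 + 1/64*1/8, 1/64 + 1/64*1/4) = [9/512, 5/256)
  'f': [1/64 + 1/64*1/4, 1/64 + 1/64*7/8) = [5/256, 15/512) <- contains code 25/1024
  'c': [1/64 + 1/64*7/8, 1/64 + 1/64*1/1) = [15/512, 1/32)
  emit 'f', narrow to [5/256, 15/512)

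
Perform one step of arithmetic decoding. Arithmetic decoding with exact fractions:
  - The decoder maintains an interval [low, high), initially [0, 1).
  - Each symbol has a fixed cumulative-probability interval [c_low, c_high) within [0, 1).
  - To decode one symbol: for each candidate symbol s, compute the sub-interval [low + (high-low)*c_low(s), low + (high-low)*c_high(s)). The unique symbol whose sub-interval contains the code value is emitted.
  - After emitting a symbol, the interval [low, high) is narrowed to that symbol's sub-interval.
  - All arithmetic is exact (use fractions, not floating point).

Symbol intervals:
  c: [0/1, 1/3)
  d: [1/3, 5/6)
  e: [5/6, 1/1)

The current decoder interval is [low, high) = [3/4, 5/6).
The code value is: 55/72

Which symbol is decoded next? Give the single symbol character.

Interval width = high − low = 5/6 − 3/4 = 1/12
Scaled code = (code − low) / width = (55/72 − 3/4) / 1/12 = 1/6
  c: [0/1, 1/3) ← scaled code falls here ✓
  d: [1/3, 5/6) 
  e: [5/6, 1/1) 

Answer: c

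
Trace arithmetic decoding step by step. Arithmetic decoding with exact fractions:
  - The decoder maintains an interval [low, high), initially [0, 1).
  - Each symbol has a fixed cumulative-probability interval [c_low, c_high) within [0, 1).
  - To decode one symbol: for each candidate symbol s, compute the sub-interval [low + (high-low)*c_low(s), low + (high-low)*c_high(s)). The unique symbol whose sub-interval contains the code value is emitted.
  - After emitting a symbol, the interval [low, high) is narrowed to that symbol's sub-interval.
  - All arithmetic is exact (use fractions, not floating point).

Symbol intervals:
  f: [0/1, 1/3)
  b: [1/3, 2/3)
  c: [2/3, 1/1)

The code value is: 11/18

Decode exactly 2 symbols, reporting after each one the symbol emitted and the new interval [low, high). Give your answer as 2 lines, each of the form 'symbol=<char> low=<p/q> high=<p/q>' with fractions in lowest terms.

Answer: symbol=b low=1/3 high=2/3
symbol=c low=5/9 high=2/3

Derivation:
Step 1: interval [0/1, 1/1), width = 1/1 - 0/1 = 1/1
  'f': [0/1 + 1/1*0/1, 0/1 + 1/1*1/3) = [0/1, 1/3)
  'b': [0/1 + 1/1*1/3, 0/1 + 1/1*2/3) = [1/3, 2/3) <- contains code 11/18
  'c': [0/1 + 1/1*2/3, 0/1 + 1/1*1/1) = [2/3, 1/1)
  emit 'b', narrow to [1/3, 2/3)
Step 2: interval [1/3, 2/3), width = 2/3 - 1/3 = 1/3
  'f': [1/3 + 1/3*0/1, 1/3 + 1/3*1/3) = [1/3, 4/9)
  'b': [1/3 + 1/3*1/3, 1/3 + 1/3*2/3) = [4/9, 5/9)
  'c': [1/3 + 1/3*2/3, 1/3 + 1/3*1/1) = [5/9, 2/3) <- contains code 11/18
  emit 'c', narrow to [5/9, 2/3)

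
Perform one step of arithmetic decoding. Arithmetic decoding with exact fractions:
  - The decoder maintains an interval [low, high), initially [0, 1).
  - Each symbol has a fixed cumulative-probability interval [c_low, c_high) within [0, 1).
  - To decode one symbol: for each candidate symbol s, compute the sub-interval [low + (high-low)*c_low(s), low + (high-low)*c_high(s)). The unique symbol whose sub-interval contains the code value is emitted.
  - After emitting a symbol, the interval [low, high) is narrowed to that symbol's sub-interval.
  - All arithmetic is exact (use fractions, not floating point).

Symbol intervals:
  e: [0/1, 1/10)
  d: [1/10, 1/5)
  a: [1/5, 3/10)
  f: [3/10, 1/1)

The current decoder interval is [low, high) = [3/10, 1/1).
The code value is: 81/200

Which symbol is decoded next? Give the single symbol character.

Interval width = high − low = 1/1 − 3/10 = 7/10
Scaled code = (code − low) / width = (81/200 − 3/10) / 7/10 = 3/20
  e: [0/1, 1/10) 
  d: [1/10, 1/5) ← scaled code falls here ✓
  a: [1/5, 3/10) 
  f: [3/10, 1/1) 

Answer: d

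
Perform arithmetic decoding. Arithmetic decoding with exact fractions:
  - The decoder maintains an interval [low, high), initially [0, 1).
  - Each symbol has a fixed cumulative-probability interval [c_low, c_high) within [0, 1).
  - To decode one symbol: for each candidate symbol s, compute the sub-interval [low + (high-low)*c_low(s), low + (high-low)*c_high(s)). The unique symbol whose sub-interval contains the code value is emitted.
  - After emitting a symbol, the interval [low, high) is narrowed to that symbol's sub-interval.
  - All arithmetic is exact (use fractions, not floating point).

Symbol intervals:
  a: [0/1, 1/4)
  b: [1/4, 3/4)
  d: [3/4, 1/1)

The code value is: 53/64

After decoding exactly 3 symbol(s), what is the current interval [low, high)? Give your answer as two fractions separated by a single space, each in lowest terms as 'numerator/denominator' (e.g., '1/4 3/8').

Step 1: interval [0/1, 1/1), width = 1/1 - 0/1 = 1/1
  'a': [0/1 + 1/1*0/1, 0/1 + 1/1*1/4) = [0/1, 1/4)
  'b': [0/1 + 1/1*1/4, 0/1 + 1/1*3/4) = [1/4, 3/4)
  'd': [0/1 + 1/1*3/4, 0/1 + 1/1*1/1) = [3/4, 1/1) <- contains code 53/64
  emit 'd', narrow to [3/4, 1/1)
Step 2: interval [3/4, 1/1), width = 1/1 - 3/4 = 1/4
  'a': [3/4 + 1/4*0/1, 3/4 + 1/4*1/4) = [3/4, 13/16)
  'b': [3/4 + 1/4*1/4, 3/4 + 1/4*3/4) = [13/16, 15/16) <- contains code 53/64
  'd': [3/4 + 1/4*3/4, 3/4 + 1/4*1/1) = [15/16, 1/1)
  emit 'b', narrow to [13/16, 15/16)
Step 3: interval [13/16, 15/16), width = 15/16 - 13/16 = 1/8
  'a': [13/16 + 1/8*0/1, 13/16 + 1/8*1/4) = [13/16, 27/32) <- contains code 53/64
  'b': [13/16 + 1/8*1/4, 13/16 + 1/8*3/4) = [27/32, 29/32)
  'd': [13/16 + 1/8*3/4, 13/16 + 1/8*1/1) = [29/32, 15/16)
  emit 'a', narrow to [13/16, 27/32)

Answer: 13/16 27/32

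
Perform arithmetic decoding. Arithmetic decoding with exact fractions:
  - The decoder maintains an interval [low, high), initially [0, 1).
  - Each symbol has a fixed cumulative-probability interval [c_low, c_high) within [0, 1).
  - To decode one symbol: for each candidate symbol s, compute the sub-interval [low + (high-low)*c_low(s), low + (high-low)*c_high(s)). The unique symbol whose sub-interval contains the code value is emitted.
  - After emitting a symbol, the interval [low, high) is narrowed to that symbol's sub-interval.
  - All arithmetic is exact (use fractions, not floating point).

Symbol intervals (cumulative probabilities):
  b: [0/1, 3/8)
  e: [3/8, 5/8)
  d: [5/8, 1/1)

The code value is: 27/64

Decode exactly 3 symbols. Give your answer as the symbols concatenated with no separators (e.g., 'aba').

Step 1: interval [0/1, 1/1), width = 1/1 - 0/1 = 1/1
  'b': [0/1 + 1/1*0/1, 0/1 + 1/1*3/8) = [0/1, 3/8)
  'e': [0/1 + 1/1*3/8, 0/1 + 1/1*5/8) = [3/8, 5/8) <- contains code 27/64
  'd': [0/1 + 1/1*5/8, 0/1 + 1/1*1/1) = [5/8, 1/1)
  emit 'e', narrow to [3/8, 5/8)
Step 2: interval [3/8, 5/8), width = 5/8 - 3/8 = 1/4
  'b': [3/8 + 1/4*0/1, 3/8 + 1/4*3/8) = [3/8, 15/32) <- contains code 27/64
  'e': [3/8 + 1/4*3/8, 3/8 + 1/4*5/8) = [15/32, 17/32)
  'd': [3/8 + 1/4*5/8, 3/8 + 1/4*1/1) = [17/32, 5/8)
  emit 'b', narrow to [3/8, 15/32)
Step 3: interval [3/8, 15/32), width = 15/32 - 3/8 = 3/32
  'b': [3/8 + 3/32*0/1, 3/8 + 3/32*3/8) = [3/8, 105/256)
  'e': [3/8 + 3/32*3/8, 3/8 + 3/32*5/8) = [105/256, 111/256) <- contains code 27/64
  'd': [3/8 + 3/32*5/8, 3/8 + 3/32*1/1) = [111/256, 15/32)
  emit 'e', narrow to [105/256, 111/256)

Answer: ebe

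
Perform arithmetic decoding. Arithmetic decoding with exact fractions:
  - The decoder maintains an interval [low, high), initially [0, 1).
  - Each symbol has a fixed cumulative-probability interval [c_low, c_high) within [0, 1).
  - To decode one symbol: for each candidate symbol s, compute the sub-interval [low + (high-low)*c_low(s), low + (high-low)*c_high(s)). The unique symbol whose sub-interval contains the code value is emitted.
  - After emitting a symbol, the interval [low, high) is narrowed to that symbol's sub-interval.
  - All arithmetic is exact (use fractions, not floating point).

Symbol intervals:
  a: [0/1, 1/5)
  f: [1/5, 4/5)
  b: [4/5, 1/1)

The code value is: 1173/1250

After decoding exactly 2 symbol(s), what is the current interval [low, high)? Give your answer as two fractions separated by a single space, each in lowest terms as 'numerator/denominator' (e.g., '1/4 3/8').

Answer: 21/25 24/25

Derivation:
Step 1: interval [0/1, 1/1), width = 1/1 - 0/1 = 1/1
  'a': [0/1 + 1/1*0/1, 0/1 + 1/1*1/5) = [0/1, 1/5)
  'f': [0/1 + 1/1*1/5, 0/1 + 1/1*4/5) = [1/5, 4/5)
  'b': [0/1 + 1/1*4/5, 0/1 + 1/1*1/1) = [4/5, 1/1) <- contains code 1173/1250
  emit 'b', narrow to [4/5, 1/1)
Step 2: interval [4/5, 1/1), width = 1/1 - 4/5 = 1/5
  'a': [4/5 + 1/5*0/1, 4/5 + 1/5*1/5) = [4/5, 21/25)
  'f': [4/5 + 1/5*1/5, 4/5 + 1/5*4/5) = [21/25, 24/25) <- contains code 1173/1250
  'b': [4/5 + 1/5*4/5, 4/5 + 1/5*1/1) = [24/25, 1/1)
  emit 'f', narrow to [21/25, 24/25)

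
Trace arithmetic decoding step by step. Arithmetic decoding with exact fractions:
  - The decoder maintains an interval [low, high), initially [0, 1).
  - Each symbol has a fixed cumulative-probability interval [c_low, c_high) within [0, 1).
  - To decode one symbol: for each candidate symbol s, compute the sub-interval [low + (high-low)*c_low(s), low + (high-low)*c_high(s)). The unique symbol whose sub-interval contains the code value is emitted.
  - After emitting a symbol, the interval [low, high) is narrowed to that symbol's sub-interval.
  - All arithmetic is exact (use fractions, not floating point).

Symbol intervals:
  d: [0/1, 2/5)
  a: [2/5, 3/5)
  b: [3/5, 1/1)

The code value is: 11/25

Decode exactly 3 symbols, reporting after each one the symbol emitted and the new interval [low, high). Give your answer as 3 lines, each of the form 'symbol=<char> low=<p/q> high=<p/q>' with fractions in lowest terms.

Step 1: interval [0/1, 1/1), width = 1/1 - 0/1 = 1/1
  'd': [0/1 + 1/1*0/1, 0/1 + 1/1*2/5) = [0/1, 2/5)
  'a': [0/1 + 1/1*2/5, 0/1 + 1/1*3/5) = [2/5, 3/5) <- contains code 11/25
  'b': [0/1 + 1/1*3/5, 0/1 + 1/1*1/1) = [3/5, 1/1)
  emit 'a', narrow to [2/5, 3/5)
Step 2: interval [2/5, 3/5), width = 3/5 - 2/5 = 1/5
  'd': [2/5 + 1/5*0/1, 2/5 + 1/5*2/5) = [2/5, 12/25) <- contains code 11/25
  'a': [2/5 + 1/5*2/5, 2/5 + 1/5*3/5) = [12/25, 13/25)
  'b': [2/5 + 1/5*3/5, 2/5 + 1/5*1/1) = [13/25, 3/5)
  emit 'd', narrow to [2/5, 12/25)
Step 3: interval [2/5, 12/25), width = 12/25 - 2/5 = 2/25
  'd': [2/5 + 2/25*0/1, 2/5 + 2/25*2/5) = [2/5, 54/125)
  'a': [2/5 + 2/25*2/5, 2/5 + 2/25*3/5) = [54/125, 56/125) <- contains code 11/25
  'b': [2/5 + 2/25*3/5, 2/5 + 2/25*1/1) = [56/125, 12/25)
  emit 'a', narrow to [54/125, 56/125)

Answer: symbol=a low=2/5 high=3/5
symbol=d low=2/5 high=12/25
symbol=a low=54/125 high=56/125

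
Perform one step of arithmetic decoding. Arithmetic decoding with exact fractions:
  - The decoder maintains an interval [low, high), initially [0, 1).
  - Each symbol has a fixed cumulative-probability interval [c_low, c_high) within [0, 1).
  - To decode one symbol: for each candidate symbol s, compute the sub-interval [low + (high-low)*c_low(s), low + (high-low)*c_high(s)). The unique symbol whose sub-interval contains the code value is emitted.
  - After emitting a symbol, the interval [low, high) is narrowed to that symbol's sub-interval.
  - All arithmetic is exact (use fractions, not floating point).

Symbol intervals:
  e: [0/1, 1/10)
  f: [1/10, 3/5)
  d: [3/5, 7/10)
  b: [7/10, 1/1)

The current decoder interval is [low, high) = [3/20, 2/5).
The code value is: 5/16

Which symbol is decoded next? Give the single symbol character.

Answer: d

Derivation:
Interval width = high − low = 2/5 − 3/20 = 1/4
Scaled code = (code − low) / width = (5/16 − 3/20) / 1/4 = 13/20
  e: [0/1, 1/10) 
  f: [1/10, 3/5) 
  d: [3/5, 7/10) ← scaled code falls here ✓
  b: [7/10, 1/1) 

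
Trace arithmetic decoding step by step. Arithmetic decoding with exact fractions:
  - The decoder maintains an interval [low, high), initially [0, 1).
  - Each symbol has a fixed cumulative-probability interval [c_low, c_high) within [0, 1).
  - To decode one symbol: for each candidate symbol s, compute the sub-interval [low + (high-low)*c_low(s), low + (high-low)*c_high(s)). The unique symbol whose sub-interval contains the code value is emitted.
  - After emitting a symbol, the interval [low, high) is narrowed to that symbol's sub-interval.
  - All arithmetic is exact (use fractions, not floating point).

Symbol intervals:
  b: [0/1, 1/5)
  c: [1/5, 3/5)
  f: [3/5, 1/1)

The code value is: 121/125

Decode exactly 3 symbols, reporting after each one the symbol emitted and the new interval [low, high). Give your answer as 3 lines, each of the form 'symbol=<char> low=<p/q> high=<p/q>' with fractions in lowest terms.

Step 1: interval [0/1, 1/1), width = 1/1 - 0/1 = 1/1
  'b': [0/1 + 1/1*0/1, 0/1 + 1/1*1/5) = [0/1, 1/5)
  'c': [0/1 + 1/1*1/5, 0/1 + 1/1*3/5) = [1/5, 3/5)
  'f': [0/1 + 1/1*3/5, 0/1 + 1/1*1/1) = [3/5, 1/1) <- contains code 121/125
  emit 'f', narrow to [3/5, 1/1)
Step 2: interval [3/5, 1/1), width = 1/1 - 3/5 = 2/5
  'b': [3/5 + 2/5*0/1, 3/5 + 2/5*1/5) = [3/5, 17/25)
  'c': [3/5 + 2/5*1/5, 3/5 + 2/5*3/5) = [17/25, 21/25)
  'f': [3/5 + 2/5*3/5, 3/5 + 2/5*1/1) = [21/25, 1/1) <- contains code 121/125
  emit 'f', narrow to [21/25, 1/1)
Step 3: interval [21/25, 1/1), width = 1/1 - 21/25 = 4/25
  'b': [21/25 + 4/25*0/1, 21/25 + 4/25*1/5) = [21/25, 109/125)
  'c': [21/25 + 4/25*1/5, 21/25 + 4/25*3/5) = [109/125, 117/125)
  'f': [21/25 + 4/25*3/5, 21/25 + 4/25*1/1) = [117/125, 1/1) <- contains code 121/125
  emit 'f', narrow to [117/125, 1/1)

Answer: symbol=f low=3/5 high=1/1
symbol=f low=21/25 high=1/1
symbol=f low=117/125 high=1/1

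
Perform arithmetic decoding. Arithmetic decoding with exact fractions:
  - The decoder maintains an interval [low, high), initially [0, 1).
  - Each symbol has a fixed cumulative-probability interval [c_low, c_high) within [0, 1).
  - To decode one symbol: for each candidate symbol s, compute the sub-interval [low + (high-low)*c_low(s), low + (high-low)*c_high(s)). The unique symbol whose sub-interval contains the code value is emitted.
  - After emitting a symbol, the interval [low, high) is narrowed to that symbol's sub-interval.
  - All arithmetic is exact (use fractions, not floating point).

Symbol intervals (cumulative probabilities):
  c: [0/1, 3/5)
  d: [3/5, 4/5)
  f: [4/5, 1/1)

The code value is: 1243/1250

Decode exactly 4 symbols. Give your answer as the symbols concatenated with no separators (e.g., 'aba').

Answer: fffc

Derivation:
Step 1: interval [0/1, 1/1), width = 1/1 - 0/1 = 1/1
  'c': [0/1 + 1/1*0/1, 0/1 + 1/1*3/5) = [0/1, 3/5)
  'd': [0/1 + 1/1*3/5, 0/1 + 1/1*4/5) = [3/5, 4/5)
  'f': [0/1 + 1/1*4/5, 0/1 + 1/1*1/1) = [4/5, 1/1) <- contains code 1243/1250
  emit 'f', narrow to [4/5, 1/1)
Step 2: interval [4/5, 1/1), width = 1/1 - 4/5 = 1/5
  'c': [4/5 + 1/5*0/1, 4/5 + 1/5*3/5) = [4/5, 23/25)
  'd': [4/5 + 1/5*3/5, 4/5 + 1/5*4/5) = [23/25, 24/25)
  'f': [4/5 + 1/5*4/5, 4/5 + 1/5*1/1) = [24/25, 1/1) <- contains code 1243/1250
  emit 'f', narrow to [24/25, 1/1)
Step 3: interval [24/25, 1/1), width = 1/1 - 24/25 = 1/25
  'c': [24/25 + 1/25*0/1, 24/25 + 1/25*3/5) = [24/25, 123/125)
  'd': [24/25 + 1/25*3/5, 24/25 + 1/25*4/5) = [123/125, 124/125)
  'f': [24/25 + 1/25*4/5, 24/25 + 1/25*1/1) = [124/125, 1/1) <- contains code 1243/1250
  emit 'f', narrow to [124/125, 1/1)
Step 4: interval [124/125, 1/1), width = 1/1 - 124/125 = 1/125
  'c': [124/125 + 1/125*0/1, 124/125 + 1/125*3/5) = [124/125, 623/625) <- contains code 1243/1250
  'd': [124/125 + 1/125*3/5, 124/125 + 1/125*4/5) = [623/625, 624/625)
  'f': [124/125 + 1/125*4/5, 124/125 + 1/125*1/1) = [624/625, 1/1)
  emit 'c', narrow to [124/125, 623/625)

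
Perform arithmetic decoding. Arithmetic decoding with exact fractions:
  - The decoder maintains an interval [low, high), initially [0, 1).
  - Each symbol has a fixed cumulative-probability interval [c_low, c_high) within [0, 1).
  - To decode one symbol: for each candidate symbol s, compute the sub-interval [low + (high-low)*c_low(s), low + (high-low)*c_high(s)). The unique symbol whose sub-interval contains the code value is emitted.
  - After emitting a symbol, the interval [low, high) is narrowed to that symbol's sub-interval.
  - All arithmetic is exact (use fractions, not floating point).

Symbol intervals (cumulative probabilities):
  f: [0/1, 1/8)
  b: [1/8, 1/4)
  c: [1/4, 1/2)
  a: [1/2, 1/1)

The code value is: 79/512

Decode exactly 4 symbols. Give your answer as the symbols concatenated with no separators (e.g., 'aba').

Step 1: interval [0/1, 1/1), width = 1/1 - 0/1 = 1/1
  'f': [0/1 + 1/1*0/1, 0/1 + 1/1*1/8) = [0/1, 1/8)
  'b': [0/1 + 1/1*1/8, 0/1 + 1/1*1/4) = [1/8, 1/4) <- contains code 79/512
  'c': [0/1 + 1/1*1/4, 0/1 + 1/1*1/2) = [1/4, 1/2)
  'a': [0/1 + 1/1*1/2, 0/1 + 1/1*1/1) = [1/2, 1/1)
  emit 'b', narrow to [1/8, 1/4)
Step 2: interval [1/8, 1/4), width = 1/4 - 1/8 = 1/8
  'f': [1/8 + 1/8*0/1, 1/8 + 1/8*1/8) = [1/8, 9/64)
  'b': [1/8 + 1/8*1/8, 1/8 + 1/8*1/4) = [9/64, 5/32) <- contains code 79/512
  'c': [1/8 + 1/8*1/4, 1/8 + 1/8*1/2) = [5/32, 3/16)
  'a': [1/8 + 1/8*1/2, 1/8 + 1/8*1/1) = [3/16, 1/4)
  emit 'b', narrow to [9/64, 5/32)
Step 3: interval [9/64, 5/32), width = 5/32 - 9/64 = 1/64
  'f': [9/64 + 1/64*0/1, 9/64 + 1/64*1/8) = [9/64, 73/512)
  'b': [9/64 + 1/64*1/8, 9/64 + 1/64*1/4) = [73/512, 37/256)
  'c': [9/64 + 1/64*1/4, 9/64 + 1/64*1/2) = [37/256, 19/128)
  'a': [9/64 + 1/64*1/2, 9/64 + 1/64*1/1) = [19/128, 5/32) <- contains code 79/512
  emit 'a', narrow to [19/128, 5/32)
Step 4: interval [19/128, 5/32), width = 5/32 - 19/128 = 1/128
  'f': [19/128 + 1/128*0/1, 19/128 + 1/128*1/8) = [19/128, 153/1024)
  'b': [19/128 + 1/128*1/8, 19/128 + 1/128*1/4) = [153/1024, 77/512)
  'c': [19/128 + 1/128*1/4, 19/128 + 1/128*1/2) = [77/512, 39/256)
  'a': [19/128 + 1/128*1/2, 19/128 + 1/128*1/1) = [39/256, 5/32) <- contains code 79/512
  emit 'a', narrow to [39/256, 5/32)

Answer: bbaa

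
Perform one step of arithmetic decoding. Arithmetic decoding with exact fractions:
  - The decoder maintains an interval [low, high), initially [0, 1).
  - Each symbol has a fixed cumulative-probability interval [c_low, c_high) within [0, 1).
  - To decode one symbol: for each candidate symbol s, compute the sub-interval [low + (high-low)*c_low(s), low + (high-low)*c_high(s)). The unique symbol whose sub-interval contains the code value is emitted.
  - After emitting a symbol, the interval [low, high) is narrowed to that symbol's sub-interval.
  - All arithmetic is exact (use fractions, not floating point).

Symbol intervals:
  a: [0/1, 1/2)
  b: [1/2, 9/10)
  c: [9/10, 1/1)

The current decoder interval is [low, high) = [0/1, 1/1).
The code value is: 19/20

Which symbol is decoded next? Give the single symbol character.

Answer: c

Derivation:
Interval width = high − low = 1/1 − 0/1 = 1/1
Scaled code = (code − low) / width = (19/20 − 0/1) / 1/1 = 19/20
  a: [0/1, 1/2) 
  b: [1/2, 9/10) 
  c: [9/10, 1/1) ← scaled code falls here ✓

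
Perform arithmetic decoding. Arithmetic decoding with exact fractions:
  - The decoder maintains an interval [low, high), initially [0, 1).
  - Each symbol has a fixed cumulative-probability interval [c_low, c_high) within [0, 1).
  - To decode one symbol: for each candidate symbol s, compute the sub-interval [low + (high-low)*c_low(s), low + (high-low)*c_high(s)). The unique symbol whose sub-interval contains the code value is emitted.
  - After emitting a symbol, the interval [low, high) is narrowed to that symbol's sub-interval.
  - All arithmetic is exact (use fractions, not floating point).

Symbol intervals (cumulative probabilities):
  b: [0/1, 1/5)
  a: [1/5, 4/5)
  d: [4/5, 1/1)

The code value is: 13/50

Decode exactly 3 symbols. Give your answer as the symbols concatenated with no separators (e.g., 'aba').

Answer: aba

Derivation:
Step 1: interval [0/1, 1/1), width = 1/1 - 0/1 = 1/1
  'b': [0/1 + 1/1*0/1, 0/1 + 1/1*1/5) = [0/1, 1/5)
  'a': [0/1 + 1/1*1/5, 0/1 + 1/1*4/5) = [1/5, 4/5) <- contains code 13/50
  'd': [0/1 + 1/1*4/5, 0/1 + 1/1*1/1) = [4/5, 1/1)
  emit 'a', narrow to [1/5, 4/5)
Step 2: interval [1/5, 4/5), width = 4/5 - 1/5 = 3/5
  'b': [1/5 + 3/5*0/1, 1/5 + 3/5*1/5) = [1/5, 8/25) <- contains code 13/50
  'a': [1/5 + 3/5*1/5, 1/5 + 3/5*4/5) = [8/25, 17/25)
  'd': [1/5 + 3/5*4/5, 1/5 + 3/5*1/1) = [17/25, 4/5)
  emit 'b', narrow to [1/5, 8/25)
Step 3: interval [1/5, 8/25), width = 8/25 - 1/5 = 3/25
  'b': [1/5 + 3/25*0/1, 1/5 + 3/25*1/5) = [1/5, 28/125)
  'a': [1/5 + 3/25*1/5, 1/5 + 3/25*4/5) = [28/125, 37/125) <- contains code 13/50
  'd': [1/5 + 3/25*4/5, 1/5 + 3/25*1/1) = [37/125, 8/25)
  emit 'a', narrow to [28/125, 37/125)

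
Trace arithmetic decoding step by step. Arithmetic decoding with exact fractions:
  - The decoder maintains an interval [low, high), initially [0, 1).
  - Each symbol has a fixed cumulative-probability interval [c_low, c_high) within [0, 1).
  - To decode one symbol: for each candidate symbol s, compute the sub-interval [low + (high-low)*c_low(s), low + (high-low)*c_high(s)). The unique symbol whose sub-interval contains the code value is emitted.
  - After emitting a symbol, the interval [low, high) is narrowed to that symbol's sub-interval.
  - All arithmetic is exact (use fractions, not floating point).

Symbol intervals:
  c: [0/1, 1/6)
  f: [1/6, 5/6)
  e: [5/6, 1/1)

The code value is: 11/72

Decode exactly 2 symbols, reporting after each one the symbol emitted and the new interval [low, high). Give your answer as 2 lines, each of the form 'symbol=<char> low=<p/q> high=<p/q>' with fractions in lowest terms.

Answer: symbol=c low=0/1 high=1/6
symbol=e low=5/36 high=1/6

Derivation:
Step 1: interval [0/1, 1/1), width = 1/1 - 0/1 = 1/1
  'c': [0/1 + 1/1*0/1, 0/1 + 1/1*1/6) = [0/1, 1/6) <- contains code 11/72
  'f': [0/1 + 1/1*1/6, 0/1 + 1/1*5/6) = [1/6, 5/6)
  'e': [0/1 + 1/1*5/6, 0/1 + 1/1*1/1) = [5/6, 1/1)
  emit 'c', narrow to [0/1, 1/6)
Step 2: interval [0/1, 1/6), width = 1/6 - 0/1 = 1/6
  'c': [0/1 + 1/6*0/1, 0/1 + 1/6*1/6) = [0/1, 1/36)
  'f': [0/1 + 1/6*1/6, 0/1 + 1/6*5/6) = [1/36, 5/36)
  'e': [0/1 + 1/6*5/6, 0/1 + 1/6*1/1) = [5/36, 1/6) <- contains code 11/72
  emit 'e', narrow to [5/36, 1/6)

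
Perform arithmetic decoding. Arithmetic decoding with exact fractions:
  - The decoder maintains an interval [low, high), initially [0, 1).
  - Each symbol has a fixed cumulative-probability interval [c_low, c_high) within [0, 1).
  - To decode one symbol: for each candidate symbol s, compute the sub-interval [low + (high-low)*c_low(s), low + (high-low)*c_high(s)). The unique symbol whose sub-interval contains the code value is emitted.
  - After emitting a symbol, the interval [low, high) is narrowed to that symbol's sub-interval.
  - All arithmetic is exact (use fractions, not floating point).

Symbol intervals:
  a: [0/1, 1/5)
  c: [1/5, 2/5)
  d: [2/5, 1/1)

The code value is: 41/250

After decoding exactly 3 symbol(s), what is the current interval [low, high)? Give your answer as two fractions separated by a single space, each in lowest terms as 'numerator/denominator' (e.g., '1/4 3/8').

Step 1: interval [0/1, 1/1), width = 1/1 - 0/1 = 1/1
  'a': [0/1 + 1/1*0/1, 0/1 + 1/1*1/5) = [0/1, 1/5) <- contains code 41/250
  'c': [0/1 + 1/1*1/5, 0/1 + 1/1*2/5) = [1/5, 2/5)
  'd': [0/1 + 1/1*2/5, 0/1 + 1/1*1/1) = [2/5, 1/1)
  emit 'a', narrow to [0/1, 1/5)
Step 2: interval [0/1, 1/5), width = 1/5 - 0/1 = 1/5
  'a': [0/1 + 1/5*0/1, 0/1 + 1/5*1/5) = [0/1, 1/25)
  'c': [0/1 + 1/5*1/5, 0/1 + 1/5*2/5) = [1/25, 2/25)
  'd': [0/1 + 1/5*2/5, 0/1 + 1/5*1/1) = [2/25, 1/5) <- contains code 41/250
  emit 'd', narrow to [2/25, 1/5)
Step 3: interval [2/25, 1/5), width = 1/5 - 2/25 = 3/25
  'a': [2/25 + 3/25*0/1, 2/25 + 3/25*1/5) = [2/25, 13/125)
  'c': [2/25 + 3/25*1/5, 2/25 + 3/25*2/5) = [13/125, 16/125)
  'd': [2/25 + 3/25*2/5, 2/25 + 3/25*1/1) = [16/125, 1/5) <- contains code 41/250
  emit 'd', narrow to [16/125, 1/5)

Answer: 16/125 1/5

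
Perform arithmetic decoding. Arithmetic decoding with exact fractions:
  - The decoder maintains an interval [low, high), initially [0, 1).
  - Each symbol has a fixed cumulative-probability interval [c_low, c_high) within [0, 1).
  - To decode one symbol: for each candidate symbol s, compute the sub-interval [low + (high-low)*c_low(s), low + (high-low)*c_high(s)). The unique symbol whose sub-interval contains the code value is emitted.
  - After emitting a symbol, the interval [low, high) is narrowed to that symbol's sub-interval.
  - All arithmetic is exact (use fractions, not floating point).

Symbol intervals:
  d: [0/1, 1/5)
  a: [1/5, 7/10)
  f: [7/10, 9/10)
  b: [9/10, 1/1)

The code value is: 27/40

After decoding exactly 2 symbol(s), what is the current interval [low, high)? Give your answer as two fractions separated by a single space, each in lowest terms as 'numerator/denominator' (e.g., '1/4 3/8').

Step 1: interval [0/1, 1/1), width = 1/1 - 0/1 = 1/1
  'd': [0/1 + 1/1*0/1, 0/1 + 1/1*1/5) = [0/1, 1/5)
  'a': [0/1 + 1/1*1/5, 0/1 + 1/1*7/10) = [1/5, 7/10) <- contains code 27/40
  'f': [0/1 + 1/1*7/10, 0/1 + 1/1*9/10) = [7/10, 9/10)
  'b': [0/1 + 1/1*9/10, 0/1 + 1/1*1/1) = [9/10, 1/1)
  emit 'a', narrow to [1/5, 7/10)
Step 2: interval [1/5, 7/10), width = 7/10 - 1/5 = 1/2
  'd': [1/5 + 1/2*0/1, 1/5 + 1/2*1/5) = [1/5, 3/10)
  'a': [1/5 + 1/2*1/5, 1/5 + 1/2*7/10) = [3/10, 11/20)
  'f': [1/5 + 1/2*7/10, 1/5 + 1/2*9/10) = [11/20, 13/20)
  'b': [1/5 + 1/2*9/10, 1/5 + 1/2*1/1) = [13/20, 7/10) <- contains code 27/40
  emit 'b', narrow to [13/20, 7/10)

Answer: 13/20 7/10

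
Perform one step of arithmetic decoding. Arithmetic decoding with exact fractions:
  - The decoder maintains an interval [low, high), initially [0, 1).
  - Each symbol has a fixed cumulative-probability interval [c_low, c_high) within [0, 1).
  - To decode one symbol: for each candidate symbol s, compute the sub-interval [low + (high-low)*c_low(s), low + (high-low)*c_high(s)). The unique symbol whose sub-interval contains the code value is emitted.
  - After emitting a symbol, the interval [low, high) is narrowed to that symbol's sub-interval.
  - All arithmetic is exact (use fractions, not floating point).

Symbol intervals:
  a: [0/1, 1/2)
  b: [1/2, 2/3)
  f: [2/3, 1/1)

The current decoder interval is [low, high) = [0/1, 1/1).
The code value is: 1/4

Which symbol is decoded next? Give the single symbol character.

Interval width = high − low = 1/1 − 0/1 = 1/1
Scaled code = (code − low) / width = (1/4 − 0/1) / 1/1 = 1/4
  a: [0/1, 1/2) ← scaled code falls here ✓
  b: [1/2, 2/3) 
  f: [2/3, 1/1) 

Answer: a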